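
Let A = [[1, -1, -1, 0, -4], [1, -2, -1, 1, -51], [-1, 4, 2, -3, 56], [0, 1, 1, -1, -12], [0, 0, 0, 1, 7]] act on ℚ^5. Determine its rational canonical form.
R = [[0, 0, 0, 0, 30], [1, 0, 0, 0, -51], [0, 1, 0, 0, 24], [0, 0, 1, 0, -13], [0, 0, 0, 1, 7]]

The invariant factors of A (the non-unit diagonal entries of the Smith normal form of xI - A over ℚ[x]) are (x - 5)(x - 2)(x^3 + 3x - 3), each dividing the next. The characteristic polynomial is their product, (x - 5)(x - 2)(x^3 + 3x - 3).

The rational canonical form is the block-diagonal matrix of companion matrices C(f_i):
R = [[0, 0, 0, 0, 30], [1, 0, 0, 0, -51], [0, 1, 0, 0, 24], [0, 0, 1, 0, -13], [0, 0, 0, 1, 7]].

Note the characteristic polynomial does not split into linear factors over ℚ, so A has no Jordan form over ℚ; the rational canonical form exists over any field.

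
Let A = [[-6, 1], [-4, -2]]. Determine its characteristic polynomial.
χ_A(x) = (x + 4)^2

xI - A = [[x + 6, -1], [4, x + 2]].

Expanding det(xI - A) along the first row:
det(xI - A) = + (x + 6)·det([[x + 2]]) - (-1)·det([[4]]).

Evaluating gives χ_A(x) = x^2 + 8x + 16 = (x + 4)^2.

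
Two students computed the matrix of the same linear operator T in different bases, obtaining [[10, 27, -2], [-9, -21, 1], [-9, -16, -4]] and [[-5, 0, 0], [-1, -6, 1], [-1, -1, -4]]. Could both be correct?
Both have characteristic polynomial (x + 5)^3, but the minimal polynomial of A is (x + 5)^3 while the minimal polynomial of B is (x + 5)^2. The minimal polynomial is a similarity invariant, so A and B are not similar.

No.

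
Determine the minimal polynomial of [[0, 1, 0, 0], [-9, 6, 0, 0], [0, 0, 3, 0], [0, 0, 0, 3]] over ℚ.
m_A(x) = (x - 3)^2

The characteristic polynomial factors as (x - 3)^4. The minimal polynomial is ∏(x - λ)^{k_λ} where k_λ is the size of the largest Jordan block at λ.

For λ = 3: rank(A - 3I) = 1, and the largest Jordan block has size 2 (the smallest k with rank((A - 3I)^k) = rank((A - 3I)^(k+1))).

So m_A(x) = (x - 3)^2.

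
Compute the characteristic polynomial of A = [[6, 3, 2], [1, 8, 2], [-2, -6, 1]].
xI - A = [[x - 6, -3, -2], [-1, x - 8, -2], [2, 6, x - 1]].

Expanding det(xI - A) along the first row:
det(xI - A) = + (x - 6)·det([[x - 8, -2], [6, x - 1]]) - (-3)·det([[-1, -2], [2, x - 1]]) + (-2)·det([[-1, x - 8], [2, 6]]).

Evaluating gives χ_A(x) = x^3 - 15x^2 + 75x - 125 = (x - 5)^3.

χ_A(x) = (x - 5)^3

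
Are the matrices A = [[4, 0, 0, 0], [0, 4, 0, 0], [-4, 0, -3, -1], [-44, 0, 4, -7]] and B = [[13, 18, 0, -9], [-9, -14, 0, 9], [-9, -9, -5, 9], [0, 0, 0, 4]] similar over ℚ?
Both have characteristic polynomial (x - 4)^2(x + 5)^2, but the minimal polynomial of A is (x - 4)(x + 5)^2 while the minimal polynomial of B is (x - 4)(x + 5). The minimal polynomial is a similarity invariant, so A and B are not similar.

No.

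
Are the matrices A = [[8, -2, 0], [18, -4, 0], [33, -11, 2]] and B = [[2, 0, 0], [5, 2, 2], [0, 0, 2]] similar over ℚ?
Yes.

Two matrices over a field are similar if and only if they have the same invariant factors.

Both A and B have characteristic polynomial (x - 2)^3 and minimal polynomial (x - 2)^2. Computing further, both have invariant factors x - 2, (x - 2)^2. Hence A and B are similar.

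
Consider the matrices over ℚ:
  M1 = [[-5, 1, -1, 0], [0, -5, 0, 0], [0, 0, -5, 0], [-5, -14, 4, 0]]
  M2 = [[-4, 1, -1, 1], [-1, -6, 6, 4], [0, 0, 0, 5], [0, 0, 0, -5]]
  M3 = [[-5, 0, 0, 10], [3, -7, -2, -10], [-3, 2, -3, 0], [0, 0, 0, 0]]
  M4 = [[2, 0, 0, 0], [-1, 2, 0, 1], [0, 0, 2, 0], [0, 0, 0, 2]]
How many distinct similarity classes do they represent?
Characteristic polynomials: χ_{M1} = x(x + 5)^3, χ_{M2} = x(x + 5)^3, χ_{M3} = x(x + 5)^3, χ_{M4} = (x - 2)^4.

{M1, M2, M3}: invariant factors x + 5, x(x + 5)^2.

{M4}: invariant factors x - 2, x - 2, (x - 2)^2.

Matrices are similar if and only if their invariant-factor lists agree; the partition into similarity classes is {M1, M2, M3}, {M4}.

2 classes: {M1, M2, M3}, {M4}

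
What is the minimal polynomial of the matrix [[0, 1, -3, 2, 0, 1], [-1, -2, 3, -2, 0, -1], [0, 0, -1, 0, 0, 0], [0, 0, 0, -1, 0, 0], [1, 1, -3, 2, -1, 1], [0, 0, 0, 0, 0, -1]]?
The characteristic polynomial factors as (x + 1)^6. The minimal polynomial is ∏(x - λ)^{k_λ} where k_λ is the size of the largest Jordan block at λ.

For λ = -1: rank(A + I) = 1, and the largest Jordan block has size 2 (the smallest k with rank((A + I)^k) = rank((A + I)^(k+1))).

So m_A(x) = (x + 1)^2.

m_A(x) = (x + 1)^2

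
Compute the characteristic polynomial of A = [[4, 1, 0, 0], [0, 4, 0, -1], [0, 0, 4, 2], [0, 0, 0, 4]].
χ_A(x) = (x - 4)^4

xI - A = [[x - 4, -1, 0, 0], [0, x - 4, 0, 1], [0, 0, x - 4, -2], [0, 0, 0, x - 4]].

Expanding det(xI - A) along the first row:
det(xI - A) = + (x - 4)·det([[x - 4, 0, 1], [0, x - 4, -2], [0, 0, x - 4]]) - (-1)·det([[0, 0, 1], [0, x - 4, -2], [0, 0, x - 4]]) + (0)·det([[0, x - 4, 1], [0, 0, -2], [0, 0, x - 4]]) - (0)·det([[0, x - 4, 0], [0, 0, x - 4], [0, 0, 0]]).

Evaluating gives χ_A(x) = x^4 - 16x^3 + 96x^2 - 256x + 256 = (x - 4)^4.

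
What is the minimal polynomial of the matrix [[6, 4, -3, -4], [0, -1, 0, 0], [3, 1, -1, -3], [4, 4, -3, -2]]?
m_A(x) = (x - 2)^2(x + 1)^2

The characteristic polynomial factors as (x - 2)^2(x + 1)^2. The minimal polynomial is ∏(x - λ)^{k_λ} where k_λ is the size of the largest Jordan block at λ.

For λ = -1: rank(A + I) = 3, and the largest Jordan block has size 2 (the smallest k with rank((A + I)^k) = rank((A + I)^(k+1))).
For λ = 2: rank(A - 2I) = 3, and the largest Jordan block has size 2 (the smallest k with rank((A - 2I)^k) = rank((A - 2I)^(k+1))).

So m_A(x) = (x - 2)^2(x + 1)^2.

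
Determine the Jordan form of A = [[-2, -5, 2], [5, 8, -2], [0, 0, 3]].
The characteristic polynomial is det(xI - A) = (x - 3)^3, so the eigenvalues are 3 (algebraic multiplicity 3).

For λ = 3: rank(A - 3I) = 1, rank((A - 3I)^2) = 0. The eigenspace has dimension 3 - 1 = 2, so there are 2 Jordan blocks; the rank sequence gives block sizes [2, 1].

Assembling the blocks gives the Jordan form J above.

J = [[3, 1, 0], [0, 3, 0], [0, 0, 3]]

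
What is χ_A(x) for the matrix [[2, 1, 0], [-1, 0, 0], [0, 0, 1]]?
χ_A(x) = (x - 1)^3

xI - A = [[x - 2, -1, 0], [1, x, 0], [0, 0, x - 1]].

Expanding det(xI - A) along the first row:
det(xI - A) = + (x - 2)·det([[x, 0], [0, x - 1]]) - (-1)·det([[1, 0], [0, x - 1]]) + (0)·det([[1, x], [0, 0]]).

Evaluating gives χ_A(x) = x^3 - 3x^2 + 3x - 1 = (x - 1)^3.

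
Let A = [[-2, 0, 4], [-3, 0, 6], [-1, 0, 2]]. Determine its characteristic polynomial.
χ_A(x) = x^3

xI - A = [[x + 2, 0, -4], [3, x, -6], [1, 0, x - 2]].

Expanding det(xI - A) along the first row:
det(xI - A) = + (x + 2)·det([[x, -6], [0, x - 2]]) - (0)·det([[3, -6], [1, x - 2]]) + (-4)·det([[3, x], [1, 0]]).

Evaluating gives χ_A(x) = x^3.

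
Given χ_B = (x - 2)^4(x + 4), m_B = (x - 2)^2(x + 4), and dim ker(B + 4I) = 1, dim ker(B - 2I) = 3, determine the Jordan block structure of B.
λ = -4: algebraic multiplicity 1 (exponent in χ_B), largest block size 1 (exponent in m_B), 1 block (geometric multiplicity). This forces block sizes [1].
λ = 2: algebraic multiplicity 4 (exponent in χ_B), largest block size 2 (exponent in m_B), 3 blocks (geometric multiplicity). These force block sizes [2, 1, 1].

Jordan blocks: (-4, 1), (2, 2), (2, 1), (2, 1)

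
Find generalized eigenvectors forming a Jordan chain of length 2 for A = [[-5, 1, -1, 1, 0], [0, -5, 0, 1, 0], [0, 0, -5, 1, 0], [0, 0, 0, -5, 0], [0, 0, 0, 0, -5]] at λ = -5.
v_1 = [[0, 1, 0, 0, -2]]^T, v_2 = [[1, 0, 0, 0, 0]]^T

We seek v_1 ∈ ker((A + 5I)^2) \ ker(A + 5I), then set v_{i+1} = (A + 5I) v_i.

One such chain is v_1 = [[0, 1, 0, 0, -2]]^T, v_2 = [[1, 0, 0, 0, 0]]^T. Check: (A + 5I) v_2 = [[0, 0, 0, 0, 0]]^T = 0.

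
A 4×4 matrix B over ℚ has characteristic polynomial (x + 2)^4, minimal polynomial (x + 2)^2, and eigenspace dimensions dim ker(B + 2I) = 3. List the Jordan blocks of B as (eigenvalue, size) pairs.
Jordan blocks: (-2, 2), (-2, 1), (-2, 1)

λ = -2: algebraic multiplicity 4 (exponent in χ_B), largest block size 2 (exponent in m_B), 3 blocks (geometric multiplicity). These force block sizes [2, 1, 1].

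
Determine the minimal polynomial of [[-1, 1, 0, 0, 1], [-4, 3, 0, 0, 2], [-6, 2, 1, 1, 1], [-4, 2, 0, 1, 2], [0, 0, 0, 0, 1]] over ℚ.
m_A(x) = (x - 1)^2

The characteristic polynomial factors as (x - 1)^5. The minimal polynomial is ∏(x - λ)^{k_λ} where k_λ is the size of the largest Jordan block at λ.

For λ = 1: rank(A - I) = 2, and the largest Jordan block has size 2 (the smallest k with rank((A - I)^k) = rank((A - I)^(k+1))).

So m_A(x) = (x - 1)^2.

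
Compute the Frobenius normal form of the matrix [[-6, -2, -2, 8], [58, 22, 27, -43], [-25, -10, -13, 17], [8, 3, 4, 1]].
R = [[0, 0, 0, -16], [1, 0, 0, -16], [0, 1, 0, 4], [0, 0, 1, 4]]

The invariant factors of A (the non-unit diagonal entries of the Smith normal form of xI - A over ℚ[x]) are (x^2 - 2x - 4)^2, each dividing the next. The characteristic polynomial is their product, (x^2 - 2x - 4)^2.

The rational canonical form is the block-diagonal matrix of companion matrices C(f_i):
R = [[0, 0, 0, -16], [1, 0, 0, -16], [0, 1, 0, 4], [0, 0, 1, 4]].

Note the characteristic polynomial does not split into linear factors over ℚ, so A has no Jordan form over ℚ; the rational canonical form exists over any field.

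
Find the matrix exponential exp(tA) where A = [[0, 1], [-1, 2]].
e^{tA} = [[(1 - t)*e^{t}, t*e^{t}], [-t*e^{t}, (t + 1)*e^{t}]]

A has Jordan form J = [[1, 1], [0, 1]] with A = PJP^{-1}, so e^{tA} = P e^{tJ} P^{-1}.

For a Jordan block J_k(λ), e^{tJ_k(λ)} = e^{λt} · (I + tN + t^2 N^2/2! + ... + t^{k-1} N^{k-1}/(k-1)!) where N is the nilpotent superdiagonal part.

Assembling the blocks and conjugating back gives the entries of e^{tA} as shown above.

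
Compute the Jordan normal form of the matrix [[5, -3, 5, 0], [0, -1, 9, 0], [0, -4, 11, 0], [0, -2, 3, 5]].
The characteristic polynomial is det(xI - A) = (x - 5)^4, so the eigenvalues are 5 (algebraic multiplicity 4).

For λ = 5: rank(A - 5I) = 2, rank((A - 5I)^2) = 1, rank((A - 5I)^3) = 0. The eigenspace has dimension 4 - 2 = 2, so there are 2 Jordan blocks; the rank sequence gives block sizes [3, 1].

Assembling the blocks gives the Jordan form J above.

J = [[5, 1, 0, 0], [0, 5, 1, 0], [0, 0, 5, 0], [0, 0, 0, 5]]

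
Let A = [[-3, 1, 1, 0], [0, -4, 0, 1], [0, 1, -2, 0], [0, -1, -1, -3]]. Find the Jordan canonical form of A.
The characteristic polynomial is det(xI - A) = (x + 3)^4, so the eigenvalues are -3 (algebraic multiplicity 4).

For λ = -3: rank(A + 3I) = 2, rank((A + 3I)^2) = 1, rank((A + 3I)^3) = 0. The eigenspace has dimension 4 - 2 = 2, so there are 2 Jordan blocks; the rank sequence gives block sizes [3, 1].

Assembling the blocks gives the Jordan form J above.

J = [[-3, 1, 0, 0], [0, -3, 1, 0], [0, 0, -3, 0], [0, 0, 0, -3]]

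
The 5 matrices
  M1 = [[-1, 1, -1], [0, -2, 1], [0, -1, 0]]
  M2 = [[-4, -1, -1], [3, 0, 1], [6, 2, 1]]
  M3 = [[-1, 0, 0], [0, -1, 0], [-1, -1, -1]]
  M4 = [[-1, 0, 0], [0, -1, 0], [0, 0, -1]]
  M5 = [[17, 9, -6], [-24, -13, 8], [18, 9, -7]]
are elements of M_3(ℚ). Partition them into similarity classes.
Characteristic polynomials: χ_{M1} = (x + 1)^3, χ_{M2} = (x + 1)^3, χ_{M3} = (x + 1)^3, χ_{M4} = (x + 1)^3, χ_{M5} = (x + 1)^3.

{M1, M2, M3, M5}: invariant factors x + 1, (x + 1)^2.

{M4}: invariant factors x + 1, x + 1, x + 1.

Matrices are similar if and only if their invariant-factor lists agree; the partition into similarity classes is {M1, M2, M3, M5}, {M4}.

2 classes: {M1, M2, M3, M5}, {M4}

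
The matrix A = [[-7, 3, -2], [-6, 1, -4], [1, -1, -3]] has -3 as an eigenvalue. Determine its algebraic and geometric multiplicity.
algebraic multiplicity 3, geometric multiplicity 1

The characteristic polynomial is (x + 3)^3, so the factor x + 3 appears with exponent 3: the algebraic multiplicity is 3.

rank(A + 3I) = 2, so the eigenspace has dimension 3 - 2 = 1: the geometric multiplicity is 1.

Since 1 < 3, A is not diagonalizable.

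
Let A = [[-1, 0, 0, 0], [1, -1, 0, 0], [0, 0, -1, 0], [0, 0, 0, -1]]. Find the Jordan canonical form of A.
The characteristic polynomial is det(xI - A) = (x + 1)^4, so the eigenvalues are -1 (algebraic multiplicity 4).

For λ = -1: rank(A + I) = 1, rank((A + I)^2) = 0. The eigenspace has dimension 4 - 1 = 3, so there are 3 Jordan blocks; the rank sequence gives block sizes [2, 1, 1].

Assembling the blocks gives the Jordan form J above.

J = [[-1, 1, 0, 0], [0, -1, 0, 0], [0, 0, -1, 0], [0, 0, 0, -1]]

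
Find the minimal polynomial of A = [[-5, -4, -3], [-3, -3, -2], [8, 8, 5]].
The characteristic polynomial factors as (x + 1)^3. The minimal polynomial is ∏(x - λ)^{k_λ} where k_λ is the size of the largest Jordan block at λ.

For λ = -1: rank(A + I) = 2, and the largest Jordan block has size 3 (the smallest k with rank((A + I)^k) = rank((A + I)^(k+1))).

So m_A(x) = (x + 1)^3.

m_A(x) = (x + 1)^3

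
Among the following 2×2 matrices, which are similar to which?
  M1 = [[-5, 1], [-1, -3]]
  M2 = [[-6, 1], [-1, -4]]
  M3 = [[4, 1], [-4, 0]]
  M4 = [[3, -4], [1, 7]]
4 classes: {M1}, {M2}, {M3}, {M4}

Characteristic polynomials: χ_{M1} = (x + 4)^2, χ_{M2} = (x + 5)^2, χ_{M3} = (x - 2)^2, χ_{M4} = (x - 5)^2.

{M1}: invariant factors (x + 4)^2.

{M2}: invariant factors (x + 5)^2.

{M3}: invariant factors (x - 2)^2.

{M4}: invariant factors (x - 5)^2.

Matrices are similar if and only if their invariant-factor lists agree; the partition into similarity classes is {M1}, {M2}, {M3}, {M4}.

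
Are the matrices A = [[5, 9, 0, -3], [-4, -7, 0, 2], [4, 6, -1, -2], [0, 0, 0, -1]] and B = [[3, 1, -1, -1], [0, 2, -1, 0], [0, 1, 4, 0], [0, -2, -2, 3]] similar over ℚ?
No.

trace(A) = -4 but trace(B) = 12. The trace is a similarity invariant, so A and B are not similar.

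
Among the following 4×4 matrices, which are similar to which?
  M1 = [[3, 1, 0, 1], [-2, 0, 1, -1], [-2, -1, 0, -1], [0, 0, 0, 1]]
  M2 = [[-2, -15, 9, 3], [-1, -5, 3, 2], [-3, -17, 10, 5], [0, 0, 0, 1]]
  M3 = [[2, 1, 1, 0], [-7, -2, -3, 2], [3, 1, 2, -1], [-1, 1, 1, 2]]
Characteristic polynomials: χ_{M1} = (x - 1)^4, χ_{M2} = (x - 1)^4, χ_{M3} = (x - 1)^4.

{M1, M2, M3}: invariant factors x - 1, (x - 1)^3.

Matrices are similar if and only if their invariant-factor lists agree; the partition into similarity classes is {M1, M2, M3}.

1 class: {M1, M2, M3}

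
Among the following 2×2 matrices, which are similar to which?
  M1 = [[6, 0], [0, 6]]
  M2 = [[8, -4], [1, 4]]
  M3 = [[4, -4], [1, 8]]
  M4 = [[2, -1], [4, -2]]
Characteristic polynomials: χ_{M1} = (x - 6)^2, χ_{M2} = (x - 6)^2, χ_{M3} = (x - 6)^2, χ_{M4} = x^2.

{M1}: invariant factors x - 6, x - 6.

{M2, M3}: invariant factors (x - 6)^2.

{M4}: invariant factors x^2.

Matrices are similar if and only if their invariant-factor lists agree; the partition into similarity classes is {M1}, {M2, M3}, {M4}.

3 classes: {M1}, {M2, M3}, {M4}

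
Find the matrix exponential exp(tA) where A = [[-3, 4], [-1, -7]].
e^{tA} = [[(2*t + 1)*e^{-5*t}, 4*t*e^{-5*t}], [-t*e^{-5*t}, (1 - 2*t)*e^{-5*t}]]

A has Jordan form J = [[-5, 1], [0, -5]] with A = PJP^{-1}, so e^{tA} = P e^{tJ} P^{-1}.

For a Jordan block J_k(λ), e^{tJ_k(λ)} = e^{λt} · (I + tN + t^2 N^2/2! + ... + t^{k-1} N^{k-1}/(k-1)!) where N is the nilpotent superdiagonal part.

Assembling the blocks and conjugating back gives the entries of e^{tA} as shown above.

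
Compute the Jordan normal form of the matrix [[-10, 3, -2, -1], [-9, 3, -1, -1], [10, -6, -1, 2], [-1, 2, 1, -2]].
J = [[-5, 0, 0, 0], [0, -2, 1, 0], [0, 0, -2, 0], [0, 0, 0, -1]]

The characteristic polynomial is det(xI - A) = (x + 1)(x + 2)^2(x + 5), so the eigenvalues are -5 (algebraic multiplicity 1), -2 (algebraic multiplicity 2), -1 (algebraic multiplicity 1).

For λ = -5: algebraic multiplicity 1 gives one 1×1 block.

For λ = -2: rank(A + 2I) = 3, rank((A + 2I)^2) = 2. The eigenspace has dimension 4 - 3 = 1, so there is 1 Jordan block; the rank sequence gives block sizes [2].

For λ = -1: algebraic multiplicity 1 gives one 1×1 block.

Assembling the blocks gives the Jordan form J above.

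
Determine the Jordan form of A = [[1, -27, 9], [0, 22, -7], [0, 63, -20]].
The characteristic polynomial is det(xI - A) = (x - 1)^3, so the eigenvalues are 1 (algebraic multiplicity 3).

For λ = 1: rank(A - I) = 1, rank((A - I)^2) = 0. The eigenspace has dimension 3 - 1 = 2, so there are 2 Jordan blocks; the rank sequence gives block sizes [2, 1].

Assembling the blocks gives the Jordan form J above.

J = [[1, 1, 0], [0, 1, 0], [0, 0, 1]]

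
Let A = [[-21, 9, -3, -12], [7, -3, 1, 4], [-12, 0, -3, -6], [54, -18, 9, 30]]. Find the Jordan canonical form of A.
J = [[0, 1, 0, 0], [0, 0, 0, 0], [0, 0, 0, 0], [0, 0, 0, 3]]

The characteristic polynomial is det(xI - A) = x^3(x - 3), so the eigenvalues are 0 (algebraic multiplicity 3), 3 (algebraic multiplicity 1).

For λ = 0: rank(A) = 2, rank(A^2) = 1. The eigenspace has dimension 4 - 2 = 2, so there are 2 Jordan blocks; the rank sequence gives block sizes [2, 1].

For λ = 3: algebraic multiplicity 1 gives one 1×1 block.

Assembling the blocks gives the Jordan form J above.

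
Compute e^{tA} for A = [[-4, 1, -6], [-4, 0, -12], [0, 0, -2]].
e^{tA} = [[(1 - 2*t)*e^{-2*t}, t*e^{-2*t}, -6*t*e^{-2*t}], [-4*t*e^{-2*t}, (2*t + 1)*e^{-2*t}, -12*t*e^{-2*t}], [0, 0, e^{-2*t}]]

A has Jordan form J = [[-2, 1, 0], [0, -2, 0], [0, 0, -2]] with A = PJP^{-1}, so e^{tA} = P e^{tJ} P^{-1}.

For a Jordan block J_k(λ), e^{tJ_k(λ)} = e^{λt} · (I + tN + t^2 N^2/2! + ... + t^{k-1} N^{k-1}/(k-1)!) where N is the nilpotent superdiagonal part.

Assembling the blocks and conjugating back gives the entries of e^{tA} as shown above.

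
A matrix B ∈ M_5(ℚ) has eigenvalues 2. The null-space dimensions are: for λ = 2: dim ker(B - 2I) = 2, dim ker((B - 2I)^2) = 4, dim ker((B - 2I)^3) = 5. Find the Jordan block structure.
Jordan blocks: (2, 3), (2, 2)

λ = 2: successive nullity increments [2, 2, 1] count blocks of size ≥ k; block sizes are [3, 2].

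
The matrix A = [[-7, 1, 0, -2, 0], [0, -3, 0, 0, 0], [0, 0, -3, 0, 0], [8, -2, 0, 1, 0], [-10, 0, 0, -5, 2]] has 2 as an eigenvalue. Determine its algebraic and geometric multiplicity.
The characteristic polynomial is (x - 2)(x + 3)^4, so the factor x - 2 appears with exponent 1: the algebraic multiplicity is 1.

rank(A - 2I) = 4, so the eigenspace has dimension 5 - 4 = 1: the geometric multiplicity is 1.

algebraic multiplicity 1, geometric multiplicity 1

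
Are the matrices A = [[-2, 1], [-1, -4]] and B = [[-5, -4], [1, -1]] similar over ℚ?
Yes.

Two matrices over a field are similar if and only if they have the same invariant factors.

Both A and B have characteristic polynomial (x + 3)^2 and minimal polynomial (x + 3)^2. Computing further, both have invariant factors (x + 3)^2. Hence A and B are similar.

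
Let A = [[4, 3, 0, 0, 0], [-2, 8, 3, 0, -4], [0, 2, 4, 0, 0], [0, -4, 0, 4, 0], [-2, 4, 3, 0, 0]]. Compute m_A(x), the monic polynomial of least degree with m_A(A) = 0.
m_A(x) = (x - 4)^3

The characteristic polynomial factors as (x - 4)^5. The minimal polynomial is ∏(x - λ)^{k_λ} where k_λ is the size of the largest Jordan block at λ.

For λ = 4: rank(A - 4I) = 2, and the largest Jordan block has size 3 (the smallest k with rank((A - 4I)^k) = rank((A - 4I)^(k+1))).

So m_A(x) = (x - 4)^3.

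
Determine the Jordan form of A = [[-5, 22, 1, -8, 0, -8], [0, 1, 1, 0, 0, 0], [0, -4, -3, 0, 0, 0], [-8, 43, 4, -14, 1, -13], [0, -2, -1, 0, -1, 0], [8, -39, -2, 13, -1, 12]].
The characteristic polynomial is det(xI - A) = (x + 1)^5(x + 5), so the eigenvalues are -5 (algebraic multiplicity 1), -1 (algebraic multiplicity 5).

For λ = -5: algebraic multiplicity 1 gives one 1×1 block.

For λ = -1: rank(A + I) = 3, rank((A + I)^2) = 1. The eigenspace has dimension 6 - 3 = 3, so there are 3 Jordan blocks; the rank sequence gives block sizes [2, 2, 1].

Assembling the blocks gives the Jordan form J above.

J = [[-5, 0, 0, 0, 0, 0], [0, -1, 1, 0, 0, 0], [0, 0, -1, 0, 0, 0], [0, 0, 0, -1, 1, 0], [0, 0, 0, 0, -1, 0], [0, 0, 0, 0, 0, -1]]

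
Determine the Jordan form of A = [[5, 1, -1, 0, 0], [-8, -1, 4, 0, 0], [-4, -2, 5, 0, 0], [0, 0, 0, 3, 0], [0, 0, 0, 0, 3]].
The characteristic polynomial is det(xI - A) = (x - 3)^5, so the eigenvalues are 3 (algebraic multiplicity 5).

For λ = 3: rank(A - 3I) = 1, rank((A - 3I)^2) = 0. The eigenspace has dimension 5 - 1 = 4, so there are 4 Jordan blocks; the rank sequence gives block sizes [2, 1, 1, 1].

Assembling the blocks gives the Jordan form J above.

J = [[3, 1, 0, 0, 0], [0, 3, 0, 0, 0], [0, 0, 3, 0, 0], [0, 0, 0, 3, 0], [0, 0, 0, 0, 3]]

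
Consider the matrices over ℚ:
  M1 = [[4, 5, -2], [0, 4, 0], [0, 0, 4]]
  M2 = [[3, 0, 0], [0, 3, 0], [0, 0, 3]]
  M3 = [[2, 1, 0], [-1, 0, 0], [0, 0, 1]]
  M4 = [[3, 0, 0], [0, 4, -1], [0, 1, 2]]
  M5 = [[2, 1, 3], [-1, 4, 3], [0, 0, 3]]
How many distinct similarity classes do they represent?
Characteristic polynomials: χ_{M1} = (x - 4)^3, χ_{M2} = (x - 3)^3, χ_{M3} = (x - 1)^3, χ_{M4} = (x - 3)^3, χ_{M5} = (x - 3)^3.

{M1}: invariant factors x - 4, (x - 4)^2.

{M2}: invariant factors x - 3, x - 3, x - 3.

{M3}: invariant factors x - 1, (x - 1)^2.

{M4, M5}: invariant factors x - 3, (x - 3)^2.

Matrices are similar if and only if their invariant-factor lists agree; the partition into similarity classes is {M1}, {M2}, {M3}, {M4, M5}.

4 classes: {M1}, {M2}, {M3}, {M4, M5}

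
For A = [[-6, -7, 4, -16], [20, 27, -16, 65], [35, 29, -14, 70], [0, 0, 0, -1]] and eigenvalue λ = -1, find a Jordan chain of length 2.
v_1 = [[2, -9, -9, 1]]^T, v_2 = [[1, -3, -4, 0]]^T

We seek v_1 ∈ ker((A + I)^2) \ ker(A + I), then set v_{i+1} = (A + I) v_i.

One such chain is v_1 = [[2, -9, -9, 1]]^T, v_2 = [[1, -3, -4, 0]]^T. Check: (A + I) v_2 = [[0, 0, 0, 0]]^T = 0.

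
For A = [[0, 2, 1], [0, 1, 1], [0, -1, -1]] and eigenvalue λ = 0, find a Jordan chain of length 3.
v_1 = [[-2, -1, 2]]^T, v_2 = [[0, 1, -1]]^T, v_3 = [[1, 0, 0]]^T

We seek v_1 ∈ ker(A^3) \ ker(A^2), then set v_{i+1} = A v_i.

One such chain is v_1 = [[-2, -1, 2]]^T, v_2 = [[0, 1, -1]]^T, v_3 = [[1, 0, 0]]^T. Check: A v_3 = [[0, 0, 0]]^T = 0.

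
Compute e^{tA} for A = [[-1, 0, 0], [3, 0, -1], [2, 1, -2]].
e^{tA} = [[e^{-t}, 0, 0], [t*(t + 6)*e^{-t}/2, (t + 1)*e^{-t}, -t*e^{-t}], [t*(t + 4)*e^{-t}/2, t*e^{-t}, (1 - t)*e^{-t}]]

A has Jordan form J = [[-1, 1, 0], [0, -1, 1], [0, 0, -1]] with A = PJP^{-1}, so e^{tA} = P e^{tJ} P^{-1}.

For a Jordan block J_k(λ), e^{tJ_k(λ)} = e^{λt} · (I + tN + t^2 N^2/2! + ... + t^{k-1} N^{k-1}/(k-1)!) where N is the nilpotent superdiagonal part.

Assembling the blocks and conjugating back gives the entries of e^{tA} as shown above.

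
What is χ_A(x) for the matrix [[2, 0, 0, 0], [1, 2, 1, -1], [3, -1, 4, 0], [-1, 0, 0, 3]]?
χ_A(x) = (x - 3)^3(x - 2)

xI - A = [[x - 2, 0, 0, 0], [-1, x - 2, -1, 1], [-3, 1, x - 4, 0], [1, 0, 0, x - 3]].

Expanding det(xI - A) along the first row:
det(xI - A) = + (x - 2)·det([[x - 2, -1, 1], [1, x - 4, 0], [0, 0, x - 3]]) - (0)·det([[-1, -1, 1], [-3, x - 4, 0], [1, 0, x - 3]]) + (0)·det([[-1, x - 2, 1], [-3, 1, 0], [1, 0, x - 3]]) - (0)·det([[-1, x - 2, -1], [-3, 1, x - 4], [1, 0, 0]]).

Evaluating gives χ_A(x) = x^4 - 11x^3 + 45x^2 - 81x + 54 = (x - 3)^3(x - 2).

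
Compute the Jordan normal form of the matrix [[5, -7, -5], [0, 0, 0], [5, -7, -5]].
The characteristic polynomial is det(xI - A) = x^3, so the eigenvalues are 0 (algebraic multiplicity 3).

For λ = 0: rank(A) = 1, rank(A^2) = 0. The eigenspace has dimension 3 - 1 = 2, so there are 2 Jordan blocks; the rank sequence gives block sizes [2, 1].

Assembling the blocks gives the Jordan form J above.

J = [[0, 1, 0], [0, 0, 0], [0, 0, 0]]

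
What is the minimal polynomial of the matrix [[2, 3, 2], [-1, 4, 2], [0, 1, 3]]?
The characteristic polynomial factors as (x - 3)^3. The minimal polynomial is ∏(x - λ)^{k_λ} where k_λ is the size of the largest Jordan block at λ.

For λ = 3: rank(A - 3I) = 2, and the largest Jordan block has size 3 (the smallest k with rank((A - 3I)^k) = rank((A - 3I)^(k+1))).

So m_A(x) = (x - 3)^3.

m_A(x) = (x - 3)^3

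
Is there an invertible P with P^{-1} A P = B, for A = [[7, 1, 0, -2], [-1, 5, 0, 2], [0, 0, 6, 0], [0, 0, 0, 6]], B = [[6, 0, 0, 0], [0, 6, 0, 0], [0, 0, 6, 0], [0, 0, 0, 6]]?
No.

Both have characteristic polynomial (x - 6)^4, but the minimal polynomial of A is (x - 6)^2 while the minimal polynomial of B is x - 6. The minimal polynomial is a similarity invariant, so A and B are not similar.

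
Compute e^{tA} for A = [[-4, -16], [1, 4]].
e^{tA} = [[1 - 4*t, -16*t], [t, 4*t + 1]]

A has Jordan form J = [[0, 1], [0, 0]] with A = PJP^{-1}, so e^{tA} = P e^{tJ} P^{-1}.

For a Jordan block J_k(λ), e^{tJ_k(λ)} = e^{λt} · (I + tN + t^2 N^2/2! + ... + t^{k-1} N^{k-1}/(k-1)!) where N is the nilpotent superdiagonal part.

Assembling the blocks and conjugating back gives the entries of e^{tA} as shown above.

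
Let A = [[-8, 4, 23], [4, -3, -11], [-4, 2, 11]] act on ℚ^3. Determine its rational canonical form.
The invariant factors of A (the non-unit diagonal entries of the Smith normal form of xI - A over ℚ[x]) are x^3 + x + 4, each dividing the next. The characteristic polynomial is their product, x^3 + x + 4.

The rational canonical form is the block-diagonal matrix of companion matrices C(f_i):
R = [[0, 0, -4], [1, 0, -1], [0, 1, 0]].

Note the characteristic polynomial does not split into linear factors over ℚ, so A has no Jordan form over ℚ; the rational canonical form exists over any field.

R = [[0, 0, -4], [1, 0, -1], [0, 1, 0]]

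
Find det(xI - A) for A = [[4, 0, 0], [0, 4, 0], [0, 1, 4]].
χ_A(x) = (x - 4)^3

xI - A = [[x - 4, 0, 0], [0, x - 4, 0], [0, -1, x - 4]].

Expanding det(xI - A) along the first row:
det(xI - A) = + (x - 4)·det([[x - 4, 0], [-1, x - 4]]) - (0)·det([[0, 0], [0, x - 4]]) + (0)·det([[0, x - 4], [0, -1]]).

Evaluating gives χ_A(x) = x^3 - 12x^2 + 48x - 64 = (x - 4)^3.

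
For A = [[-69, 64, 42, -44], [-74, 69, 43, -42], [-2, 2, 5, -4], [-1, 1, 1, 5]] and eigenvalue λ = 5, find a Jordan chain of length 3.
We seek v_1 ∈ ker((A - 5I)^3) \ ker((A - 5I)^2), then set v_{i+1} = (A - 5I) v_i.

One such chain is v_1 = [[4, 8, -3, 2]]^T, v_2 = [[2, 3, 0, 1]]^T, v_3 = [[0, 2, -2, 1]]^T. Check: (A - 5I) v_3 = [[0, 0, 0, 0]]^T = 0.

v_1 = [[4, 8, -3, 2]]^T, v_2 = [[2, 3, 0, 1]]^T, v_3 = [[0, 2, -2, 1]]^T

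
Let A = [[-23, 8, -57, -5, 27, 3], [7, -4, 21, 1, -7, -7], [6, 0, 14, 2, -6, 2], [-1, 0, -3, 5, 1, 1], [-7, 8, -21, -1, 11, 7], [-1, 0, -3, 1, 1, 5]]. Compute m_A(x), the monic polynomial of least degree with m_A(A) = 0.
m_A(x) = (x - 4)^2(x + 4)

The characteristic polynomial factors as (x - 4)^4(x + 4)^2. The minimal polynomial is ∏(x - λ)^{k_λ} where k_λ is the size of the largest Jordan block at λ.

For λ = -4: rank(A + 4I) = 4, and the largest Jordan block has size 1 (the smallest k with rank((A + 4I)^k) = rank((A + 4I)^(k+1))).
For λ = 4: rank(A - 4I) = 3, and the largest Jordan block has size 2 (the smallest k with rank((A - 4I)^k) = rank((A - 4I)^(k+1))).

So m_A(x) = (x - 4)^2(x + 4).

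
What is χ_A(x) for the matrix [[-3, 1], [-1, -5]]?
xI - A = [[x + 3, -1], [1, x + 5]].

Expanding det(xI - A) along the first row:
det(xI - A) = + (x + 3)·det([[x + 5]]) - (-1)·det([[1]]).

Evaluating gives χ_A(x) = x^2 + 8x + 16 = (x + 4)^2.

χ_A(x) = (x + 4)^2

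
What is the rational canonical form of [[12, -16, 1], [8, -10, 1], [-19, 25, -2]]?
R = [[0, 0, -2], [1, 0, 2], [0, 1, 0]]

The invariant factors of A (the non-unit diagonal entries of the Smith normal form of xI - A over ℚ[x]) are x^3 - 2x + 2, each dividing the next. The characteristic polynomial is their product, x^3 - 2x + 2.

The rational canonical form is the block-diagonal matrix of companion matrices C(f_i):
R = [[0, 0, -2], [1, 0, 2], [0, 1, 0]].

Note the characteristic polynomial does not split into linear factors over ℚ, so A has no Jordan form over ℚ; the rational canonical form exists over any field.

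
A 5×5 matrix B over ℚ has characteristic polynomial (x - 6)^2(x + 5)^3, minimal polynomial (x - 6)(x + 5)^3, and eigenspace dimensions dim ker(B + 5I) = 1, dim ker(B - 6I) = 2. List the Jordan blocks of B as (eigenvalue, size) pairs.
λ = -5: algebraic multiplicity 3 (exponent in χ_B), largest block size 3 (exponent in m_B), 1 block (geometric multiplicity). This forces block sizes [3].
λ = 6: algebraic multiplicity 2 (exponent in χ_B), largest block size 1 (exponent in m_B), 2 blocks (geometric multiplicity). These force block sizes [1, 1].

Jordan blocks: (-5, 3), (6, 1), (6, 1)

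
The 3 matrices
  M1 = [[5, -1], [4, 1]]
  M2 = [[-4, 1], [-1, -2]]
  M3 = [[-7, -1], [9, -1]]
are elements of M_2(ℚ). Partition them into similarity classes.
3 classes: {M1}, {M2}, {M3}

Characteristic polynomials: χ_{M1} = (x - 3)^2, χ_{M2} = (x + 3)^2, χ_{M3} = (x + 4)^2.

{M1}: invariant factors (x - 3)^2.

{M2}: invariant factors (x + 3)^2.

{M3}: invariant factors (x + 4)^2.

Matrices are similar if and only if their invariant-factor lists agree; the partition into similarity classes is {M1}, {M2}, {M3}.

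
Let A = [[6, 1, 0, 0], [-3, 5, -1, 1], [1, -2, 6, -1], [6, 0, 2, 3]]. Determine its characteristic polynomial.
xI - A = [[x - 6, -1, 0, 0], [3, x - 5, 1, -1], [-1, 2, x - 6, 1], [-6, 0, -2, x - 3]].

Expanding det(xI - A) along the first row:
det(xI - A) = + (x - 6)·det([[x - 5, 1, -1], [2, x - 6, 1], [0, -2, x - 3]]) - (-1)·det([[3, 1, -1], [-1, x - 6, 1], [-6, -2, x - 3]]) + (0)·det([[3, x - 5, -1], [-1, 2, 1], [-6, 0, x - 3]]) - (0)·det([[3, x - 5, 1], [-1, 2, x - 6], [-6, 0, -2]]).

Evaluating gives χ_A(x) = x^4 - 20x^3 + 150x^2 - 500x + 625 = (x - 5)^4.

χ_A(x) = (x - 5)^4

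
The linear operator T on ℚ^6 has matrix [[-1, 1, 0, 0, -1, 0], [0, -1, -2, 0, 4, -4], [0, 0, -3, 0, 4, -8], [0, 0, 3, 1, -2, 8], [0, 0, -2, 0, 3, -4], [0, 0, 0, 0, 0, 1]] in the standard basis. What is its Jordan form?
The characteristic polynomial is det(xI - A) = (x - 1)^3(x + 1)^3, so the eigenvalues are -1 (algebraic multiplicity 3), 1 (algebraic multiplicity 3).

For λ = -1: rank(A + I) = 4, rank((A + I)^2) = 3. The eigenspace has dimension 6 - 4 = 2, so there are 2 Jordan blocks; the rank sequence gives block sizes [2, 1].

For λ = 1: rank(A - I) = 4, rank((A - I)^2) = 3. The eigenspace has dimension 6 - 4 = 2, so there are 2 Jordan blocks; the rank sequence gives block sizes [2, 1].

Assembling the blocks gives the Jordan form J above.

J = [[-1, 1, 0, 0, 0, 0], [0, -1, 0, 0, 0, 0], [0, 0, -1, 0, 0, 0], [0, 0, 0, 1, 1, 0], [0, 0, 0, 0, 1, 0], [0, 0, 0, 0, 0, 1]]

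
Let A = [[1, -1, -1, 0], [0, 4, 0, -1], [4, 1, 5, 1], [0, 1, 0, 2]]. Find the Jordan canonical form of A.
J = [[3, 1, 0, 0], [0, 3, 0, 0], [0, 0, 3, 1], [0, 0, 0, 3]]

The characteristic polynomial is det(xI - A) = (x - 3)^4, so the eigenvalues are 3 (algebraic multiplicity 4).

For λ = 3: rank(A - 3I) = 2, rank((A - 3I)^2) = 0. The eigenspace has dimension 4 - 2 = 2, so there are 2 Jordan blocks; the rank sequence gives block sizes [2, 2].

Assembling the blocks gives the Jordan form J above.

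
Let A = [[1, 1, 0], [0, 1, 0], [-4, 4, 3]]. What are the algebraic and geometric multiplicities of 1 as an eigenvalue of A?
The characteristic polynomial is (x - 3)(x - 1)^2, so the factor x - 1 appears with exponent 2: the algebraic multiplicity is 2.

rank(A - I) = 2, so the eigenspace has dimension 3 - 2 = 1: the geometric multiplicity is 1.

Since 1 < 2, A is not diagonalizable.

algebraic multiplicity 2, geometric multiplicity 1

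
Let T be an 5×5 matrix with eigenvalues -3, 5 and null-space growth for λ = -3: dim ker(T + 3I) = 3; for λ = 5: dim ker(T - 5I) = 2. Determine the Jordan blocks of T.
Jordan blocks: (-3, 1), (-3, 1), (-3, 1), (5, 1), (5, 1)

λ = -3: successive nullity increments [3] count blocks of size ≥ k; block sizes are [1, 1, 1].
λ = 5: successive nullity increments [2] count blocks of size ≥ k; block sizes are [1, 1].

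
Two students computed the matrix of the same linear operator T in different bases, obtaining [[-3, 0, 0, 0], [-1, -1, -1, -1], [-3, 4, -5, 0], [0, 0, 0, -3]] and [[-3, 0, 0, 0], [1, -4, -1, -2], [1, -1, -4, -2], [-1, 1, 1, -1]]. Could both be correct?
No.

Both have characteristic polynomial (x + 3)^4, but the minimal polynomial of A is (x + 3)^3 while the minimal polynomial of B is (x + 3)^2. The minimal polynomial is a similarity invariant, so A and B are not similar.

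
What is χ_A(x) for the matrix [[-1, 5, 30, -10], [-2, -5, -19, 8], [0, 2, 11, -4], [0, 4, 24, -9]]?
xI - A = [[x + 1, -5, -30, 10], [2, x + 5, 19, -8], [0, -2, x - 11, 4], [0, -4, -24, x + 9]].

Expanding det(xI - A) along the first row:
det(xI - A) = + (x + 1)·det([[x + 5, 19, -8], [-2, x - 11, 4], [-4, -24, x + 9]]) - (-5)·det([[2, 19, -8], [0, x - 11, 4], [0, -24, x + 9]]) + (-30)·det([[2, x + 5, -8], [0, -2, 4], [0, -4, x + 9]]) - (10)·det([[2, x + 5, 19], [0, -2, x - 11], [0, -4, -24]]).

Evaluating gives χ_A(x) = x^4 + 4x^3 + 6x^2 + 4x + 1 = (x + 1)^4.

χ_A(x) = (x + 1)^4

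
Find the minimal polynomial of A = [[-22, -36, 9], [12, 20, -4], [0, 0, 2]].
The characteristic polynomial factors as (x - 2)^2(x + 4). The minimal polynomial is ∏(x - λ)^{k_λ} where k_λ is the size of the largest Jordan block at λ.

For λ = -4: rank(A + 4I) = 2, and the largest Jordan block has size 1 (the smallest k with rank((A + 4I)^k) = rank((A + 4I)^(k+1))).
For λ = 2: rank(A - 2I) = 2, and the largest Jordan block has size 2 (the smallest k with rank((A - 2I)^k) = rank((A - 2I)^(k+1))).

So m_A(x) = (x - 2)^2(x + 4).

m_A(x) = (x - 2)^2(x + 4)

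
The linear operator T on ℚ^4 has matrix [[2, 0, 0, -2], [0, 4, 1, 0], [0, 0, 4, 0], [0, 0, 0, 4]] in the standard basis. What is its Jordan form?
J = [[2, 0, 0, 0], [0, 4, 1, 0], [0, 0, 4, 0], [0, 0, 0, 4]]

The characteristic polynomial is det(xI - A) = (x - 4)^3(x - 2), so the eigenvalues are 2 (algebraic multiplicity 1), 4 (algebraic multiplicity 3).

For λ = 2: algebraic multiplicity 1 gives one 1×1 block.

For λ = 4: rank(A - 4I) = 2, rank((A - 4I)^2) = 1. The eigenspace has dimension 4 - 2 = 2, so there are 2 Jordan blocks; the rank sequence gives block sizes [2, 1].

Assembling the blocks gives the Jordan form J above.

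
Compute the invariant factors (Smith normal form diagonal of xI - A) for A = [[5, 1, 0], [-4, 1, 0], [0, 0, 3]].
The Jordan structure of A has elementary divisors (x - 3)^2, (x - 3). Arranging the block sizes at each eigenvalue in decreasing order and taking row products gives the invariant factors.

Invariant factors (smallest first, each dividing the next): x - 3, (x - 3)^2.

Check: the last factor (x - 3)^2 is the minimal polynomial, and the product (x - 3)^3 is the characteristic polynomial.

x - 3, (x - 3)^2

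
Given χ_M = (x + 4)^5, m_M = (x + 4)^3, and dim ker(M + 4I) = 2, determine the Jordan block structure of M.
Jordan blocks: (-4, 3), (-4, 2)

λ = -4: algebraic multiplicity 5 (exponent in χ_M), largest block size 3 (exponent in m_M), 2 blocks (geometric multiplicity). These force block sizes [3, 2].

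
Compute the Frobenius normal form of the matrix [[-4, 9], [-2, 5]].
The invariant factors of A (the non-unit diagonal entries of the Smith normal form of xI - A over ℚ[x]) are (x - 2)(x + 1), each dividing the next. The characteristic polynomial is their product, (x - 2)(x + 1).

The rational canonical form is the block-diagonal matrix of companion matrices C(f_i):
R = [[0, 2], [1, 1]].

R = [[0, 2], [1, 1]]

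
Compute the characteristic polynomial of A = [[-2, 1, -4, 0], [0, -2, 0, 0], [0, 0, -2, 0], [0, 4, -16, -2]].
xI - A = [[x + 2, -1, 4, 0], [0, x + 2, 0, 0], [0, 0, x + 2, 0], [0, -4, 16, x + 2]].

Expanding det(xI - A) along the first row:
det(xI - A) = + (x + 2)·det([[x + 2, 0, 0], [0, x + 2, 0], [-4, 16, x + 2]]) - (-1)·det([[0, 0, 0], [0, x + 2, 0], [0, 16, x + 2]]) + (4)·det([[0, x + 2, 0], [0, 0, 0], [0, -4, x + 2]]) - (0)·det([[0, x + 2, 0], [0, 0, x + 2], [0, -4, 16]]).

Evaluating gives χ_A(x) = x^4 + 8x^3 + 24x^2 + 32x + 16 = (x + 2)^4.

χ_A(x) = (x + 2)^4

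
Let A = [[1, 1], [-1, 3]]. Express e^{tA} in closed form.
e^{tA} = [[(1 - t)*e^{2*t}, t*e^{2*t}], [-t*e^{2*t}, (t + 1)*e^{2*t}]]

A has Jordan form J = [[2, 1], [0, 2]] with A = PJP^{-1}, so e^{tA} = P e^{tJ} P^{-1}.

For a Jordan block J_k(λ), e^{tJ_k(λ)} = e^{λt} · (I + tN + t^2 N^2/2! + ... + t^{k-1} N^{k-1}/(k-1)!) where N is the nilpotent superdiagonal part.

Assembling the blocks and conjugating back gives the entries of e^{tA} as shown above.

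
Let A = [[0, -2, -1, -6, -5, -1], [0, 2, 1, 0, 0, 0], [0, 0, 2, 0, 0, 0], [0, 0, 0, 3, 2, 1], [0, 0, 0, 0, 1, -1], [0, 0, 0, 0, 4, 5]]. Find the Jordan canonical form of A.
J = [[0, 0, 0, 0, 0, 0], [0, 2, 1, 0, 0, 0], [0, 0, 2, 0, 0, 0], [0, 0, 0, 3, 1, 0], [0, 0, 0, 0, 3, 0], [0, 0, 0, 0, 0, 3]]

The characteristic polynomial is det(xI - A) = x(x - 3)^3(x - 2)^2, so the eigenvalues are 0 (algebraic multiplicity 1), 2 (algebraic multiplicity 2), 3 (algebraic multiplicity 3).

For λ = 0: algebraic multiplicity 1 gives one 1×1 block.

For λ = 2: rank(A - 2I) = 5, rank((A - 2I)^2) = 4. The eigenspace has dimension 6 - 5 = 1, so there is 1 Jordan block; the rank sequence gives block sizes [2].

For λ = 3: rank(A - 3I) = 4, rank((A - 3I)^2) = 3. The eigenspace has dimension 6 - 4 = 2, so there are 2 Jordan blocks; the rank sequence gives block sizes [2, 1].

Assembling the blocks gives the Jordan form J above.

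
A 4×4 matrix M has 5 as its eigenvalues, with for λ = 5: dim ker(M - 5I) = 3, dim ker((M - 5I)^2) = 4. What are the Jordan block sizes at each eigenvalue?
λ = 5: successive nullity increments [3, 1] count blocks of size ≥ k; block sizes are [2, 1, 1].

Jordan blocks: (5, 2), (5, 1), (5, 1)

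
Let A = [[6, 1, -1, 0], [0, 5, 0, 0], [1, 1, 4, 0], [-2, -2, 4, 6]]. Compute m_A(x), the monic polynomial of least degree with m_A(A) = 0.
m_A(x) = (x - 6)(x - 5)^2

The characteristic polynomial factors as (x - 6)(x - 5)^3. The minimal polynomial is ∏(x - λ)^{k_λ} where k_λ is the size of the largest Jordan block at λ.

For λ = 5: rank(A - 5I) = 2, and the largest Jordan block has size 2 (the smallest k with rank((A - 5I)^k) = rank((A - 5I)^(k+1))).
For λ = 6: rank(A - 6I) = 3, and the largest Jordan block has size 1 (the smallest k with rank((A - 6I)^k) = rank((A - 6I)^(k+1))).

So m_A(x) = (x - 6)(x - 5)^2.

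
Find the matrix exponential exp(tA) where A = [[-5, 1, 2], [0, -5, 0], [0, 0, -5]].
e^{tA} = [[e^{-5*t}, t*e^{-5*t}, 2*t*e^{-5*t}], [0, e^{-5*t}, 0], [0, 0, e^{-5*t}]]

A has Jordan form J = [[-5, 1, 0], [0, -5, 0], [0, 0, -5]] with A = PJP^{-1}, so e^{tA} = P e^{tJ} P^{-1}.

For a Jordan block J_k(λ), e^{tJ_k(λ)} = e^{λt} · (I + tN + t^2 N^2/2! + ... + t^{k-1} N^{k-1}/(k-1)!) where N is the nilpotent superdiagonal part.

Assembling the blocks and conjugating back gives the entries of e^{tA} as shown above.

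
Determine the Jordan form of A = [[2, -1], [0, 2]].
The characteristic polynomial is det(xI - A) = (x - 2)^2, so the eigenvalues are 2 (algebraic multiplicity 2).

For λ = 2: rank(A - 2I) = 1, rank((A - 2I)^2) = 0. The eigenspace has dimension 2 - 1 = 1, so there is 1 Jordan block; the rank sequence gives block sizes [2].

Assembling the blocks gives the Jordan form J above.

J = [[2, 1], [0, 2]]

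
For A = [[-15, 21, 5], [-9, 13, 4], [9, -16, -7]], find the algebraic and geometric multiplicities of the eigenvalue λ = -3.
algebraic multiplicity 3, geometric multiplicity 1

The characteristic polynomial is (x + 3)^3, so the factor x + 3 appears with exponent 3: the algebraic multiplicity is 3.

rank(A + 3I) = 2, so the eigenspace has dimension 3 - 2 = 1: the geometric multiplicity is 1.

Since 1 < 3, A is not diagonalizable.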